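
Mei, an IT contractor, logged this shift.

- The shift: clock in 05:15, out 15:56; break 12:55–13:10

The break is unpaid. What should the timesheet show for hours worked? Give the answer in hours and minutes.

10 h 26 min

The shift: 05:15–15:56 = 10 h 41 min; less 15 min break → 10 h 26 min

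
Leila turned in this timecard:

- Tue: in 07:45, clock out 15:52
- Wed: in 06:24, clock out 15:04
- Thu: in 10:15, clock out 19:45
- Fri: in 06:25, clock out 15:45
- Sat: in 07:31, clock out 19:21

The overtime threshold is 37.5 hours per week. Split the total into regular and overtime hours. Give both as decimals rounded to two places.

Regular 37.50 hours, overtime 9.95 hours

Tue: 07:45–15:52 = 8 h 7 min
Wed: 06:24–15:04 = 8 h 40 min
Thu: 10:15–19:45 = 9 h 30 min
Fri: 06:25–15:45 = 9 h 20 min
Sat: 07:31–19:21 = 11 h 50 min
Total worked: 47 h 27 min = 47.45 h.
Threshold 37.5 h → overtime 9 h 57 min, regular 37 h 30 min.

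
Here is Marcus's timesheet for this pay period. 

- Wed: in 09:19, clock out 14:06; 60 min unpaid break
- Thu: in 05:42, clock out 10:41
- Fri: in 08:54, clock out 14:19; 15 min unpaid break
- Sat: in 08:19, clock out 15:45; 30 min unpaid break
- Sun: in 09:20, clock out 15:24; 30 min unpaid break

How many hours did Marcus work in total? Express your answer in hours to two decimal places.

26.43 hours

Wed: 09:19–14:06 = 4 h 47 min; less 60 min break → 3 h 47 min
Thu: 05:42–10:41 = 4 h 59 min
Fri: 08:54–14:19 = 5 h 25 min; less 15 min break → 5 h 10 min
Sat: 08:19–15:45 = 7 h 26 min; less 30 min break → 6 h 56 min
Sun: 09:20–15:24 = 6 h 4 min; less 30 min break → 5 h 34 min
Total: 3 h 47 min + 4 h 59 min + 5 h 10 min + 6 h 56 min + 5 h 34 min = 26 h 26 min.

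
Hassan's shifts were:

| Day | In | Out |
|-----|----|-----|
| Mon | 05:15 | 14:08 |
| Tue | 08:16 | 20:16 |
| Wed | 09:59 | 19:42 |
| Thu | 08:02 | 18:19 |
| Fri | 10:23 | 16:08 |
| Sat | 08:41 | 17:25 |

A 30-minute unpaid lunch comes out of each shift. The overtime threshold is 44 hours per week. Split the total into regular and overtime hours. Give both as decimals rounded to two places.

Regular 44.00 hours, overtime 8.37 hours

Mon: 05:15–14:08 = 8 h 53 min; less 30 min break → 8 h 23 min
Tue: 08:16–20:16 = 12 h 0 min; less 30 min break → 11 h 30 min
Wed: 09:59–19:42 = 9 h 43 min; less 30 min break → 9 h 13 min
Thu: 08:02–18:19 = 10 h 17 min; less 30 min break → 9 h 47 min
Fri: 10:23–16:08 = 5 h 45 min; less 30 min break → 5 h 15 min
Sat: 08:41–17:25 = 8 h 44 min; less 30 min break → 8 h 14 min
Total worked: 52 h 22 min = 52.37 h.
Threshold 44 h → overtime 8 h 22 min, regular 44 h 0 min.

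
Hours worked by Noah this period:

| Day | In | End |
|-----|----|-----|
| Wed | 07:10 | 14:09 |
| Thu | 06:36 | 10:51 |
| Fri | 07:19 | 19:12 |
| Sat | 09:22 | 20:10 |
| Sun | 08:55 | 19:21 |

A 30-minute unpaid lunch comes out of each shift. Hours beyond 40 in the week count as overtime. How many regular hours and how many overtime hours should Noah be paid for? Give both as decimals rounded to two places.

Regular 40.00 hours, overtime 1.85 hours

Wed: 07:10–14:09 = 6 h 59 min; less 30 min break → 6 h 29 min
Thu: 06:36–10:51 = 4 h 15 min; less 30 min break → 3 h 45 min
Fri: 07:19–19:12 = 11 h 53 min; less 30 min break → 11 h 23 min
Sat: 09:22–20:10 = 10 h 48 min; less 30 min break → 10 h 18 min
Sun: 08:55–19:21 = 10 h 26 min; less 30 min break → 9 h 56 min
Total worked: 41 h 51 min = 41.85 h.
Threshold 40 h → overtime 1 h 51 min, regular 40 h 0 min.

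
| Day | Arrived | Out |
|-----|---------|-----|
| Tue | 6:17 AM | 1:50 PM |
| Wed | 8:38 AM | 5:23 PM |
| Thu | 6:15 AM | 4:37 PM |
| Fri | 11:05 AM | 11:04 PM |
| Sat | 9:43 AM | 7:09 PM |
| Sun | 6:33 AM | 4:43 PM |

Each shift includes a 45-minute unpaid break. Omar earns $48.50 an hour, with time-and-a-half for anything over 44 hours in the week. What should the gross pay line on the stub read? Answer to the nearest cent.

$2843.31

Tue: 6:17 AM–1:50 PM = 7 h 33 min; less 45 min break → 6 h 48 min
Wed: 8:38 AM–5:23 PM = 8 h 45 min; less 45 min break → 8 h 0 min
Thu: 6:15 AM–4:37 PM = 10 h 22 min; less 45 min break → 9 h 37 min
Fri: 11:05 AM–11:04 PM = 11 h 59 min; less 45 min break → 11 h 14 min
Sat: 9:43 AM–7:09 PM = 9 h 26 min; less 45 min break → 8 h 41 min
Sun: 6:33 AM–4:43 PM = 10 h 10 min; less 45 min break → 9 h 25 min
Total worked: 53 h 45 min = 3225 min.
Regular 44 h 0 min = 2640 min at $48.50/h; overtime 9 h 45 min = 585 min at $72.75/h.
Pay = (2640 × $48.50 + 585 × $72.75) ÷ 60 = $2843.31.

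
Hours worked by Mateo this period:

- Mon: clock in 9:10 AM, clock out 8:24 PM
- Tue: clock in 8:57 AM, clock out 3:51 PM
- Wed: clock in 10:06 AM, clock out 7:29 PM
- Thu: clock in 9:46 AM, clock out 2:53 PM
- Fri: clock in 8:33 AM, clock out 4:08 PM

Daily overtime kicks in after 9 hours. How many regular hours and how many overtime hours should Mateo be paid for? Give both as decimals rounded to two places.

Mon: 9:10 AM–8:24 PM = 11 h 14 min
Tue: 8:57 AM–3:51 PM = 6 h 54 min
Wed: 10:06 AM–7:29 PM = 9 h 23 min
Thu: 9:46 AM–2:53 PM = 5 h 7 min
Fri: 8:33 AM–4:08 PM = 7 h 35 min
Mon reg 9 h 0 min / OT 2 h 14 min; Tue reg 6 h 54 min / OT 0 h 0 min; Wed reg 9 h 0 min / OT 0 h 23 min; Thu reg 5 h 7 min / OT 0 h 0 min; Fri reg 7 h 35 min / OT 0 h 0 min.
Totals: regular 37 h 36 min, overtime 2 h 37 min.

Regular 37.60 hours, overtime 2.62 hours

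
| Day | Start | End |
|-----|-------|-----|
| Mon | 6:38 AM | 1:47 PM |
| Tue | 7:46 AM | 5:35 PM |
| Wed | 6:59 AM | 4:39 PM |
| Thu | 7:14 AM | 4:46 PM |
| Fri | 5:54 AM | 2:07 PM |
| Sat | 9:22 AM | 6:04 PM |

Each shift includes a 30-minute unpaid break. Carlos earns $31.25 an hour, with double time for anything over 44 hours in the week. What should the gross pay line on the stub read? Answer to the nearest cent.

Mon: 6:38 AM–1:47 PM = 7 h 9 min; less 30 min break → 6 h 39 min
Tue: 7:46 AM–5:35 PM = 9 h 49 min; less 30 min break → 9 h 19 min
Wed: 6:59 AM–4:39 PM = 9 h 40 min; less 30 min break → 9 h 10 min
Thu: 7:14 AM–4:46 PM = 9 h 32 min; less 30 min break → 9 h 2 min
Fri: 5:54 AM–2:07 PM = 8 h 13 min; less 30 min break → 7 h 43 min
Sat: 9:22 AM–6:04 PM = 8 h 42 min; less 30 min break → 8 h 12 min
Total worked: 50 h 5 min = 3005 min.
Regular 44 h 0 min = 2640 min at $31.25/h; overtime 6 h 5 min = 365 min at $62.50/h.
Pay = (2640 × $31.25 + 365 × $62.50) ÷ 60 = $1755.21.

$1755.21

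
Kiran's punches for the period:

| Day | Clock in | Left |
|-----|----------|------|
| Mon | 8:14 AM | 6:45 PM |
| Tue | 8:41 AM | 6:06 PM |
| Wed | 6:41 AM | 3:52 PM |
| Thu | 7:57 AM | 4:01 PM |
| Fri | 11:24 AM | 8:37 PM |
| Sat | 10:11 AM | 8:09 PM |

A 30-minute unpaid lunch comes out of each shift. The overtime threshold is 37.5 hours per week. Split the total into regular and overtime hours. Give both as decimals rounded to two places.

Regular 37.50 hours, overtime 15.87 hours

Mon: 8:14 AM–6:45 PM = 10 h 31 min; less 30 min break → 10 h 1 min
Tue: 8:41 AM–6:06 PM = 9 h 25 min; less 30 min break → 8 h 55 min
Wed: 6:41 AM–3:52 PM = 9 h 11 min; less 30 min break → 8 h 41 min
Thu: 7:57 AM–4:01 PM = 8 h 4 min; less 30 min break → 7 h 34 min
Fri: 11:24 AM–8:37 PM = 9 h 13 min; less 30 min break → 8 h 43 min
Sat: 10:11 AM–8:09 PM = 9 h 58 min; less 30 min break → 9 h 28 min
Total worked: 53 h 22 min = 53.37 h.
Threshold 37.5 h → overtime 15 h 52 min, regular 37 h 30 min.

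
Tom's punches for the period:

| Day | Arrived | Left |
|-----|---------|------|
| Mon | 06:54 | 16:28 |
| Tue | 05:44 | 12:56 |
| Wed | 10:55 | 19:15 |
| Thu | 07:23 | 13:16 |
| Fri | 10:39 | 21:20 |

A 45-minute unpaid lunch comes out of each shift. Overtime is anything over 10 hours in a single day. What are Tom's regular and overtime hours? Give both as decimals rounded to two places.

Mon: 06:54–16:28 = 9 h 34 min; less 45 min break → 8 h 49 min
Tue: 05:44–12:56 = 7 h 12 min; less 45 min break → 6 h 27 min
Wed: 10:55–19:15 = 8 h 20 min; less 45 min break → 7 h 35 min
Thu: 07:23–13:16 = 5 h 53 min; less 45 min break → 5 h 8 min
Fri: 10:39–21:20 = 10 h 41 min; less 45 min break → 9 h 56 min
Mon reg 8 h 49 min / OT 0 h 0 min; Tue reg 6 h 27 min / OT 0 h 0 min; Wed reg 7 h 35 min / OT 0 h 0 min; Thu reg 5 h 8 min / OT 0 h 0 min; Fri reg 9 h 56 min / OT 0 h 0 min.
Totals: regular 37 h 55 min, overtime 0 h 0 min.

Regular 37.92 hours, overtime 0.00 hours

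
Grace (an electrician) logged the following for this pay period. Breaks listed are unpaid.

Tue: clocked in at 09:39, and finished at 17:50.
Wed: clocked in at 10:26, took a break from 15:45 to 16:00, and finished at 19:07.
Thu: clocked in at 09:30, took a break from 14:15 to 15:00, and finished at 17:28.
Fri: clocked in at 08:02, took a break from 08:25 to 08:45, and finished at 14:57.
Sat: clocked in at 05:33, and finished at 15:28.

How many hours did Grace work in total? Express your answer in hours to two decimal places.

40.33 hours

Tue: 09:39–17:50 = 8 h 11 min
Wed: 10:26–19:07 = 8 h 41 min; less 15 min break → 8 h 26 min
Thu: 09:30–17:28 = 7 h 58 min; less 45 min break → 7 h 13 min
Fri: 08:02–14:57 = 6 h 55 min; less 20 min break → 6 h 35 min
Sat: 05:33–15:28 = 9 h 55 min
Total: 8 h 11 min + 8 h 26 min + 7 h 13 min + 6 h 35 min + 9 h 55 min = 40 h 20 min.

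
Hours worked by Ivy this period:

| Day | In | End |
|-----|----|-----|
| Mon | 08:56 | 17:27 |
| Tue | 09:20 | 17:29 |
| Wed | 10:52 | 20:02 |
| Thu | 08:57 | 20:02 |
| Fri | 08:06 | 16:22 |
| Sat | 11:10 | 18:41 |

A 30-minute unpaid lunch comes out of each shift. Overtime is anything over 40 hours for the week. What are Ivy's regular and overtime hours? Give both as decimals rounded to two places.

Regular 40.00 hours, overtime 9.70 hours

Mon: 08:56–17:27 = 8 h 31 min; less 30 min break → 8 h 1 min
Tue: 09:20–17:29 = 8 h 9 min; less 30 min break → 7 h 39 min
Wed: 10:52–20:02 = 9 h 10 min; less 30 min break → 8 h 40 min
Thu: 08:57–20:02 = 11 h 5 min; less 30 min break → 10 h 35 min
Fri: 08:06–16:22 = 8 h 16 min; less 30 min break → 7 h 46 min
Sat: 11:10–18:41 = 7 h 31 min; less 30 min break → 7 h 1 min
Total worked: 49 h 42 min = 49.70 h.
Threshold 40 h → overtime 9 h 42 min, regular 40 h 0 min.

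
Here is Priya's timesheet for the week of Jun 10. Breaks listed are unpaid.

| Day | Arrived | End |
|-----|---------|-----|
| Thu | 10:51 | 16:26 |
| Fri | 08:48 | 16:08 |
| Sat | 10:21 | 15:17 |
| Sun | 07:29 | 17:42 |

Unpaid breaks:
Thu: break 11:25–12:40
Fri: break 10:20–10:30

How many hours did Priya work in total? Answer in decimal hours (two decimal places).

26.65 hours

Thu: 10:51–16:26 = 5 h 35 min; less 75 min break → 4 h 20 min
Fri: 08:48–16:08 = 7 h 20 min; less 10 min break → 7 h 10 min
Sat: 10:21–15:17 = 4 h 56 min
Sun: 07:29–17:42 = 10 h 13 min
Total: 4 h 20 min + 7 h 10 min + 4 h 56 min + 10 h 13 min = 26 h 39 min.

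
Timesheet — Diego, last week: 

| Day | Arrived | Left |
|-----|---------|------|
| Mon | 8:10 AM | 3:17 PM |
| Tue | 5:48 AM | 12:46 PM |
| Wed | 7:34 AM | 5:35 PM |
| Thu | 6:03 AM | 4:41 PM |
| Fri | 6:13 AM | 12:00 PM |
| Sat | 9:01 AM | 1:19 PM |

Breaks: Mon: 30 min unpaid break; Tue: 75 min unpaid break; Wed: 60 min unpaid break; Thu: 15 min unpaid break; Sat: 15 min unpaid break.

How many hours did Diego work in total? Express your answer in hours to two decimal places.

41.57 hours

Mon: 8:10 AM–3:17 PM = 7 h 7 min; less 30 min break → 6 h 37 min
Tue: 5:48 AM–12:46 PM = 6 h 58 min; less 75 min break → 5 h 43 min
Wed: 7:34 AM–5:35 PM = 10 h 1 min; less 60 min break → 9 h 1 min
Thu: 6:03 AM–4:41 PM = 10 h 38 min; less 15 min break → 10 h 23 min
Fri: 6:13 AM–12:00 PM = 5 h 47 min
Sat: 9:01 AM–1:19 PM = 4 h 18 min; less 15 min break → 4 h 3 min
Total: 6 h 37 min + 5 h 43 min + 9 h 1 min + 10 h 23 min + 5 h 47 min + 4 h 3 min = 41 h 34 min.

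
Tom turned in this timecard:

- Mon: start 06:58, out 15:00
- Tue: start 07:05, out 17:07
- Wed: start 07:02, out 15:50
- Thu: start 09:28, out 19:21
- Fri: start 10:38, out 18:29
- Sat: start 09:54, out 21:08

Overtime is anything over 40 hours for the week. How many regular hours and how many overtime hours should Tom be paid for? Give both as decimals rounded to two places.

Regular 40.00 hours, overtime 15.83 hours

Mon: 06:58–15:00 = 8 h 2 min
Tue: 07:05–17:07 = 10 h 2 min
Wed: 07:02–15:50 = 8 h 48 min
Thu: 09:28–19:21 = 9 h 53 min
Fri: 10:38–18:29 = 7 h 51 min
Sat: 09:54–21:08 = 11 h 14 min
Total worked: 55 h 50 min = 55.83 h.
Threshold 40 h → overtime 15 h 50 min, regular 40 h 0 min.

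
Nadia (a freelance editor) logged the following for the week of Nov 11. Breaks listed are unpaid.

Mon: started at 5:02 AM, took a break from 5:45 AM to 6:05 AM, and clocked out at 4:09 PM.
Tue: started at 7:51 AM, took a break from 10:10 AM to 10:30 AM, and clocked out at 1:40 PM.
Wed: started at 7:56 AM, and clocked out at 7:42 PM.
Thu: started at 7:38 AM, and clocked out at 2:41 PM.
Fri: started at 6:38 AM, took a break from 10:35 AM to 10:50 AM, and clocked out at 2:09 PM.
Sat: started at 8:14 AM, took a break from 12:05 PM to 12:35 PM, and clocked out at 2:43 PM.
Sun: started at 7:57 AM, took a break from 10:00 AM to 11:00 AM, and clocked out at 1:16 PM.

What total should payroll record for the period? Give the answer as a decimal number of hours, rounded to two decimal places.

52.65 hours

Mon: 5:02 AM–4:09 PM = 11 h 7 min; less 20 min break → 10 h 47 min
Tue: 7:51 AM–1:40 PM = 5 h 49 min; less 20 min break → 5 h 29 min
Wed: 7:56 AM–7:42 PM = 11 h 46 min
Thu: 7:38 AM–2:41 PM = 7 h 3 min
Fri: 6:38 AM–2:09 PM = 7 h 31 min; less 15 min break → 7 h 16 min
Sat: 8:14 AM–2:43 PM = 6 h 29 min; less 30 min break → 5 h 59 min
Sun: 7:57 AM–1:16 PM = 5 h 19 min; less 60 min break → 4 h 19 min
Total: 10 h 47 min + 5 h 29 min + 11 h 46 min + 7 h 3 min + 7 h 16 min + 5 h 59 min + 4 h 19 min = 52 h 39 min.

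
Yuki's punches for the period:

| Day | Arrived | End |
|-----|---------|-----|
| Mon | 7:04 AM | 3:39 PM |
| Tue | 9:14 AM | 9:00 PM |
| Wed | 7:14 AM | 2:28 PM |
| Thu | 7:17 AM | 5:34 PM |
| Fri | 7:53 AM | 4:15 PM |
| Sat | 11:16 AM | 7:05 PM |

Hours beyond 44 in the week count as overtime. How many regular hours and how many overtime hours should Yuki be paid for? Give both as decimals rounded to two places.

Regular 44.00 hours, overtime 10.05 hours

Mon: 7:04 AM–3:39 PM = 8 h 35 min
Tue: 9:14 AM–9:00 PM = 11 h 46 min
Wed: 7:14 AM–2:28 PM = 7 h 14 min
Thu: 7:17 AM–5:34 PM = 10 h 17 min
Fri: 7:53 AM–4:15 PM = 8 h 22 min
Sat: 11:16 AM–7:05 PM = 7 h 49 min
Total worked: 54 h 3 min = 54.05 h.
Threshold 44 h → overtime 10 h 3 min, regular 44 h 0 min.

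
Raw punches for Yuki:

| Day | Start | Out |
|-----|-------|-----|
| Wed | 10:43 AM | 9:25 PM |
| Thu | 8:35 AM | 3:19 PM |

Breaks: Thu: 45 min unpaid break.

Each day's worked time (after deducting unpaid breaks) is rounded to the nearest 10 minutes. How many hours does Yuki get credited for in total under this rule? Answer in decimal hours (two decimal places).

16.67 hours

Wed: 10:43 AM–9:25 PM = 10 h 42 min → rounds to 10 h 40 min
Thu: 8:35 AM–3:19 PM = 6 h 44 min − 45 min = 5 h 59 min → rounds to 6 h 0 min
Total credited: 16 h 40 min.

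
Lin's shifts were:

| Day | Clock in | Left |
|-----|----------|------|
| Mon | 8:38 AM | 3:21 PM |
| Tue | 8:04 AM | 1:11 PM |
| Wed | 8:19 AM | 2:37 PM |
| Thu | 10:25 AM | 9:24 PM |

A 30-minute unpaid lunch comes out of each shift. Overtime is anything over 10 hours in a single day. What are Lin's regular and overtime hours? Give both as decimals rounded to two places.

Regular 26.63 hours, overtime 0.48 hours

Mon: 8:38 AM–3:21 PM = 6 h 43 min; less 30 min break → 6 h 13 min
Tue: 8:04 AM–1:11 PM = 5 h 7 min; less 30 min break → 4 h 37 min
Wed: 8:19 AM–2:37 PM = 6 h 18 min; less 30 min break → 5 h 48 min
Thu: 10:25 AM–9:24 PM = 10 h 59 min; less 30 min break → 10 h 29 min
Mon reg 6 h 13 min / OT 0 h 0 min; Tue reg 4 h 37 min / OT 0 h 0 min; Wed reg 5 h 48 min / OT 0 h 0 min; Thu reg 10 h 0 min / OT 0 h 29 min.
Totals: regular 26 h 38 min, overtime 0 h 29 min.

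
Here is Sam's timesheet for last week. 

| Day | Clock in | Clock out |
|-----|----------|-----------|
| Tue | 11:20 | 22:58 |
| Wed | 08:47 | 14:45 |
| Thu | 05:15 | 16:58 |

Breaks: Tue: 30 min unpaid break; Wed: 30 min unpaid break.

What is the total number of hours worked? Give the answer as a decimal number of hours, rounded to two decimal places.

Tue: 11:20–22:58 = 11 h 38 min; less 30 min break → 11 h 8 min
Wed: 08:47–14:45 = 5 h 58 min; less 30 min break → 5 h 28 min
Thu: 05:15–16:58 = 11 h 43 min
Total: 11 h 8 min + 5 h 28 min + 11 h 43 min = 28 h 19 min.

28.32 hours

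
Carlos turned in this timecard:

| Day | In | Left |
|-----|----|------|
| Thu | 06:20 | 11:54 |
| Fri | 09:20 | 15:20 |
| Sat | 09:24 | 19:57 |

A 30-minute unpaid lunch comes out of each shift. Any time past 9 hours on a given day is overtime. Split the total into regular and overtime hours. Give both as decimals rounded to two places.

Regular 19.57 hours, overtime 1.05 hours

Thu: 06:20–11:54 = 5 h 34 min; less 30 min break → 5 h 4 min
Fri: 09:20–15:20 = 6 h 0 min; less 30 min break → 5 h 30 min
Sat: 09:24–19:57 = 10 h 33 min; less 30 min break → 10 h 3 min
Thu reg 5 h 4 min / OT 0 h 0 min; Fri reg 5 h 30 min / OT 0 h 0 min; Sat reg 9 h 0 min / OT 1 h 3 min.
Totals: regular 19 h 34 min, overtime 1 h 3 min.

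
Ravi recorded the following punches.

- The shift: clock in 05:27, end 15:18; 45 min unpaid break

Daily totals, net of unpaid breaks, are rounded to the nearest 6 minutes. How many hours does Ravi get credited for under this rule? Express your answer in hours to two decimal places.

9.10 hours

The shift: 05:27–15:18 = 9 h 51 min − 45 min = 9 h 6 min → rounds to 9 h 6 min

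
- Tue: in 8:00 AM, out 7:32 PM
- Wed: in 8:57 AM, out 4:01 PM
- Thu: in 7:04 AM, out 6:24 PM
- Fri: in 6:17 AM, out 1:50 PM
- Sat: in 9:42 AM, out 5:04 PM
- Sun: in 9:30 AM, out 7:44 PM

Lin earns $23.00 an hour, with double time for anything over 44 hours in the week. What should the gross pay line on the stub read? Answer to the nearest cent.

$1521.83

Tue: 8:00 AM–7:32 PM = 11 h 32 min
Wed: 8:57 AM–4:01 PM = 7 h 4 min
Thu: 7:04 AM–6:24 PM = 11 h 20 min
Fri: 6:17 AM–1:50 PM = 7 h 33 min
Sat: 9:42 AM–5:04 PM = 7 h 22 min
Sun: 9:30 AM–7:44 PM = 10 h 14 min
Total worked: 55 h 5 min = 3305 min.
Regular 44 h 0 min = 2640 min at $23.00/h; overtime 11 h 5 min = 665 min at $46.00/h.
Pay = (2640 × $23.00 + 665 × $46.00) ÷ 60 = $1521.83.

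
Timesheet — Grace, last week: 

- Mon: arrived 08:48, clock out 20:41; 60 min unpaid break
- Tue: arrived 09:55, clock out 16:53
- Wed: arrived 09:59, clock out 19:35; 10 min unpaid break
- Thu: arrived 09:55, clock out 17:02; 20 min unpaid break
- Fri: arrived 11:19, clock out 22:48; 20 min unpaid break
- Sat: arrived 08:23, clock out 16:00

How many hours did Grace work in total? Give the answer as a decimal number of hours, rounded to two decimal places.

Mon: 08:48–20:41 = 11 h 53 min; less 60 min break → 10 h 53 min
Tue: 09:55–16:53 = 6 h 58 min
Wed: 09:59–19:35 = 9 h 36 min; less 10 min break → 9 h 26 min
Thu: 09:55–17:02 = 7 h 7 min; less 20 min break → 6 h 47 min
Fri: 11:19–22:48 = 11 h 29 min; less 20 min break → 11 h 9 min
Sat: 08:23–16:00 = 7 h 37 min
Total: 10 h 53 min + 6 h 58 min + 9 h 26 min + 6 h 47 min + 11 h 9 min + 7 h 37 min = 52 h 50 min.

52.83 hours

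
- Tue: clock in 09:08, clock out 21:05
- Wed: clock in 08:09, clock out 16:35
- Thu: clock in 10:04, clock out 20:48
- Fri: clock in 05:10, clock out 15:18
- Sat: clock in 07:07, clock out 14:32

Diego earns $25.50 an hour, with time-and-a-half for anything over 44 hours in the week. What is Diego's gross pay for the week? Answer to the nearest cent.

$1300.50

Tue: 09:08–21:05 = 11 h 57 min
Wed: 08:09–16:35 = 8 h 26 min
Thu: 10:04–20:48 = 10 h 44 min
Fri: 05:10–15:18 = 10 h 8 min
Sat: 07:07–14:32 = 7 h 25 min
Total worked: 48 h 40 min = 2920 min.
Regular 44 h 0 min = 2640 min at $25.50/h; overtime 4 h 40 min = 280 min at $38.25/h.
Pay = (2640 × $25.50 + 280 × $38.25) ÷ 60 = $1300.50.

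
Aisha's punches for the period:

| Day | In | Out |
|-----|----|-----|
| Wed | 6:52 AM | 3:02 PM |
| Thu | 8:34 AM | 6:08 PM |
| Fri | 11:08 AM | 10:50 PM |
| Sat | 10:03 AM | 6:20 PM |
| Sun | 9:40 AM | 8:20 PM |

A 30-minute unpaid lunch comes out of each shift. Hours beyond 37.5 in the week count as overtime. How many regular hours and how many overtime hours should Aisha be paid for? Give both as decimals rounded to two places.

Wed: 6:52 AM–3:02 PM = 8 h 10 min; less 30 min break → 7 h 40 min
Thu: 8:34 AM–6:08 PM = 9 h 34 min; less 30 min break → 9 h 4 min
Fri: 11:08 AM–10:50 PM = 11 h 42 min; less 30 min break → 11 h 12 min
Sat: 10:03 AM–6:20 PM = 8 h 17 min; less 30 min break → 7 h 47 min
Sun: 9:40 AM–8:20 PM = 10 h 40 min; less 30 min break → 10 h 10 min
Total worked: 45 h 53 min = 45.88 h.
Threshold 37.5 h → overtime 8 h 23 min, regular 37 h 30 min.

Regular 37.50 hours, overtime 8.38 hours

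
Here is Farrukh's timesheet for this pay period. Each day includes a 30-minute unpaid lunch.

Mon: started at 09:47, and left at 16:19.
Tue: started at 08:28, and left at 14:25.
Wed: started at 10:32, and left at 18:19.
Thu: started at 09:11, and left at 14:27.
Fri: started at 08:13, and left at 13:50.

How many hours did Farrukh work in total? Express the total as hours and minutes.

Mon: 09:47–16:19 = 6 h 32 min; less 30 min break → 6 h 2 min
Tue: 08:28–14:25 = 5 h 57 min; less 30 min break → 5 h 27 min
Wed: 10:32–18:19 = 7 h 47 min; less 30 min break → 7 h 17 min
Thu: 09:11–14:27 = 5 h 16 min; less 30 min break → 4 h 46 min
Fri: 08:13–13:50 = 5 h 37 min; less 30 min break → 5 h 7 min
Total: 6 h 2 min + 5 h 27 min + 7 h 17 min + 4 h 46 min + 5 h 7 min = 28 h 39 min.

28 h 39 min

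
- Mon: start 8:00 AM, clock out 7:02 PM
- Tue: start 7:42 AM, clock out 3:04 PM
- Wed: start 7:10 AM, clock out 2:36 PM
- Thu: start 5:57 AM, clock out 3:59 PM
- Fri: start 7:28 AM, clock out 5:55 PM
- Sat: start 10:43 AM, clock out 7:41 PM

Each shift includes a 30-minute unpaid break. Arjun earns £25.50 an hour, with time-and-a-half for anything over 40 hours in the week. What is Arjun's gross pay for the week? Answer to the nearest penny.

Mon: 8:00 AM–7:02 PM = 11 h 2 min; less 30 min break → 10 h 32 min
Tue: 7:42 AM–3:04 PM = 7 h 22 min; less 30 min break → 6 h 52 min
Wed: 7:10 AM–2:36 PM = 7 h 26 min; less 30 min break → 6 h 56 min
Thu: 5:57 AM–3:59 PM = 10 h 2 min; less 30 min break → 9 h 32 min
Fri: 7:28 AM–5:55 PM = 10 h 27 min; less 30 min break → 9 h 57 min
Sat: 10:43 AM–7:41 PM = 8 h 58 min; less 30 min break → 8 h 28 min
Total worked: 52 h 17 min = 3137 min.
Regular 40 h 0 min = 2400 min at £25.50/h; overtime 12 h 17 min = 737 min at £38.25/h.
Pay = (2400 × £25.50 + 737 × £38.25) ÷ 60 = £1489.84.

£1489.84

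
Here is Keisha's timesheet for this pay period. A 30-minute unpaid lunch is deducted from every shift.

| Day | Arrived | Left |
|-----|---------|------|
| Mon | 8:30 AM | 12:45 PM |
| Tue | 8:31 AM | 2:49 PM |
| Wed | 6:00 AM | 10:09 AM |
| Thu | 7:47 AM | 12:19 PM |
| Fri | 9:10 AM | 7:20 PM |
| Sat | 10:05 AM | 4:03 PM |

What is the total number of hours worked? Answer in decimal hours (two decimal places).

Mon: 8:30 AM–12:45 PM = 4 h 15 min; less 30 min break → 3 h 45 min
Tue: 8:31 AM–2:49 PM = 6 h 18 min; less 30 min break → 5 h 48 min
Wed: 6:00 AM–10:09 AM = 4 h 9 min; less 30 min break → 3 h 39 min
Thu: 7:47 AM–12:19 PM = 4 h 32 min; less 30 min break → 4 h 2 min
Fri: 9:10 AM–7:20 PM = 10 h 10 min; less 30 min break → 9 h 40 min
Sat: 10:05 AM–4:03 PM = 5 h 58 min; less 30 min break → 5 h 28 min
Total: 3 h 45 min + 5 h 48 min + 3 h 39 min + 4 h 2 min + 9 h 40 min + 5 h 28 min = 32 h 22 min.

32.37 hours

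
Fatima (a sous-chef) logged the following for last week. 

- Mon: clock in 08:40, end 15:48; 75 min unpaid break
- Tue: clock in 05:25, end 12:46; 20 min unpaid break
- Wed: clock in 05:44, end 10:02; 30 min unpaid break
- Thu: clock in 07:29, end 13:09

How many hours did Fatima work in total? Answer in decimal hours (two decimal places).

22.37 hours

Mon: 08:40–15:48 = 7 h 8 min; less 75 min break → 5 h 53 min
Tue: 05:25–12:46 = 7 h 21 min; less 20 min break → 7 h 1 min
Wed: 05:44–10:02 = 4 h 18 min; less 30 min break → 3 h 48 min
Thu: 07:29–13:09 = 5 h 40 min
Total: 5 h 53 min + 7 h 1 min + 3 h 48 min + 5 h 40 min = 22 h 22 min.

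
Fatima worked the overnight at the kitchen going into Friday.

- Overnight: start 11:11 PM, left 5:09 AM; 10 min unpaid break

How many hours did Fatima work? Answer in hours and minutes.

5 h 48 min

Overnight: 11:11 PM → midnight = 0 h 49 min; midnight → 5:09 AM = 5 h 9 min; span 5 h 58 min; less 10 min break → 5 h 48 min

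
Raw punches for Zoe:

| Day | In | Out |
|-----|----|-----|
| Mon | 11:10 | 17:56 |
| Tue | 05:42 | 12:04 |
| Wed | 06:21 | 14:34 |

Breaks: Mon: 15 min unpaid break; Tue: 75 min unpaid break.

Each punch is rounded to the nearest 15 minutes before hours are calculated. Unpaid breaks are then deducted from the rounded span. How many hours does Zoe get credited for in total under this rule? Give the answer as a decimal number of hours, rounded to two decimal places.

Mon: in 11:10→11:15, out 17:56→18:00; 6 h 45 min − 15 min = 6 h 30 min
Tue: in 05:42→05:45, out 12:04→12:00; 6 h 15 min − 75 min = 5 h 0 min
Wed: in 06:21→06:15, out 14:34→14:30; 8 h 15 min
Total credited: 19 h 45 min.

19.75 hours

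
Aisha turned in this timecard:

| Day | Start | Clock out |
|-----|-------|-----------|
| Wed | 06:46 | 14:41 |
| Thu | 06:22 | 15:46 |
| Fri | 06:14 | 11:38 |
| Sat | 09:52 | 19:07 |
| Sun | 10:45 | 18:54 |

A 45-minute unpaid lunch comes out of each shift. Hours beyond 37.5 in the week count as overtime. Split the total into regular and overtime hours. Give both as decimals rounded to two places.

Regular 36.37 hours, overtime 0.00 hours

Wed: 06:46–14:41 = 7 h 55 min; less 45 min break → 7 h 10 min
Thu: 06:22–15:46 = 9 h 24 min; less 45 min break → 8 h 39 min
Fri: 06:14–11:38 = 5 h 24 min; less 45 min break → 4 h 39 min
Sat: 09:52–19:07 = 9 h 15 min; less 45 min break → 8 h 30 min
Sun: 10:45–18:54 = 8 h 9 min; less 45 min break → 7 h 24 min
Total worked: 36 h 22 min = 36.37 h.
Threshold 37.5 h → overtime 0 h 0 min, regular 36 h 22 min.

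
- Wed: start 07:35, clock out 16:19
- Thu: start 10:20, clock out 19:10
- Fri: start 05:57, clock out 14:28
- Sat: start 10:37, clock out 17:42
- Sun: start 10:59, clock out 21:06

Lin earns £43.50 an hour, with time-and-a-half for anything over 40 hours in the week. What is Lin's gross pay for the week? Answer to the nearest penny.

Wed: 07:35–16:19 = 8 h 44 min
Thu: 10:20–19:10 = 8 h 50 min
Fri: 05:57–14:28 = 8 h 31 min
Sat: 10:37–17:42 = 7 h 5 min
Sun: 10:59–21:06 = 10 h 7 min
Total worked: 43 h 17 min = 2597 min.
Regular 40 h 0 min = 2400 min at £43.50/h; overtime 3 h 17 min = 197 min at £65.25/h.
Pay = (2400 × £43.50 + 197 × £65.25) ÷ 60 = £1954.24.

£1954.24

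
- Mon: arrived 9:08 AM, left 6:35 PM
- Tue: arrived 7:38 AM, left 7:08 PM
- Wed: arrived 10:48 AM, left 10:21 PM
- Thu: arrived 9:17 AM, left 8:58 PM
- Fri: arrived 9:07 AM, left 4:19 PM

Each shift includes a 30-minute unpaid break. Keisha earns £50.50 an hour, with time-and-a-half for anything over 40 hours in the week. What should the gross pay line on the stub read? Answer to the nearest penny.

Mon: 9:08 AM–6:35 PM = 9 h 27 min; less 30 min break → 8 h 57 min
Tue: 7:38 AM–7:08 PM = 11 h 30 min; less 30 min break → 11 h 0 min
Wed: 10:48 AM–10:21 PM = 11 h 33 min; less 30 min break → 11 h 3 min
Thu: 9:17 AM–8:58 PM = 11 h 41 min; less 30 min break → 11 h 11 min
Fri: 9:07 AM–4:19 PM = 7 h 12 min; less 30 min break → 6 h 42 min
Total worked: 48 h 53 min = 2933 min.
Regular 40 h 0 min = 2400 min at £50.50/h; overtime 8 h 53 min = 533 min at £75.75/h.
Pay = (2400 × £50.50 + 533 × £75.75) ÷ 60 = £2692.91.

£2692.91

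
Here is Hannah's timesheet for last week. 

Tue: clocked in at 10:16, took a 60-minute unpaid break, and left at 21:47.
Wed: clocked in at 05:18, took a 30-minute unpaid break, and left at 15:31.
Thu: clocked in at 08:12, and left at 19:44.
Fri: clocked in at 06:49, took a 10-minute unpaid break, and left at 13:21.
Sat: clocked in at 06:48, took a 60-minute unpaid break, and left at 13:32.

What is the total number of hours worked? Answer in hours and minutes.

Tue: 10:16–21:47 = 11 h 31 min; less 60 min break → 10 h 31 min
Wed: 05:18–15:31 = 10 h 13 min; less 30 min break → 9 h 43 min
Thu: 08:12–19:44 = 11 h 32 min
Fri: 06:49–13:21 = 6 h 32 min; less 10 min break → 6 h 22 min
Sat: 06:48–13:32 = 6 h 44 min; less 60 min break → 5 h 44 min
Total: 10 h 31 min + 9 h 43 min + 11 h 32 min + 6 h 22 min + 5 h 44 min = 43 h 52 min.

43 h 52 min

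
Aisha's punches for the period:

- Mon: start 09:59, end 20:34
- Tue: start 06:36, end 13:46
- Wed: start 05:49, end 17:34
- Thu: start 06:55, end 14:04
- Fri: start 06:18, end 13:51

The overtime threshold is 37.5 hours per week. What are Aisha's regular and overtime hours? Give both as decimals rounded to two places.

Mon: 09:59–20:34 = 10 h 35 min
Tue: 06:36–13:46 = 7 h 10 min
Wed: 05:49–17:34 = 11 h 45 min
Thu: 06:55–14:04 = 7 h 9 min
Fri: 06:18–13:51 = 7 h 33 min
Total worked: 44 h 12 min = 44.20 h.
Threshold 37.5 h → overtime 6 h 42 min, regular 37 h 30 min.

Regular 37.50 hours, overtime 6.70 hours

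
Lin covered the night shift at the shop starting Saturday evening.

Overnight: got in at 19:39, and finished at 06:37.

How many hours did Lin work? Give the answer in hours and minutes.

Overnight: 19:39 → midnight = 4 h 21 min; midnight → 06:37 = 6 h 37 min; span 10 h 58 min

10 h 58 min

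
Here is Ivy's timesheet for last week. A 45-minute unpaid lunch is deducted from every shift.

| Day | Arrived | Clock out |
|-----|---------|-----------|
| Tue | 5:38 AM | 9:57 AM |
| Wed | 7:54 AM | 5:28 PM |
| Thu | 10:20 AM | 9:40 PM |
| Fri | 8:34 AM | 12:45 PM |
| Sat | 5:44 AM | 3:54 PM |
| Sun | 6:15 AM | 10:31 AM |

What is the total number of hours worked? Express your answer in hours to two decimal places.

Tue: 5:38 AM–9:57 AM = 4 h 19 min; less 45 min break → 3 h 34 min
Wed: 7:54 AM–5:28 PM = 9 h 34 min; less 45 min break → 8 h 49 min
Thu: 10:20 AM–9:40 PM = 11 h 20 min; less 45 min break → 10 h 35 min
Fri: 8:34 AM–12:45 PM = 4 h 11 min; less 45 min break → 3 h 26 min
Sat: 5:44 AM–3:54 PM = 10 h 10 min; less 45 min break → 9 h 25 min
Sun: 6:15 AM–10:31 AM = 4 h 16 min; less 45 min break → 3 h 31 min
Total: 3 h 34 min + 8 h 49 min + 10 h 35 min + 3 h 26 min + 9 h 25 min + 3 h 31 min = 39 h 20 min.

39.33 hours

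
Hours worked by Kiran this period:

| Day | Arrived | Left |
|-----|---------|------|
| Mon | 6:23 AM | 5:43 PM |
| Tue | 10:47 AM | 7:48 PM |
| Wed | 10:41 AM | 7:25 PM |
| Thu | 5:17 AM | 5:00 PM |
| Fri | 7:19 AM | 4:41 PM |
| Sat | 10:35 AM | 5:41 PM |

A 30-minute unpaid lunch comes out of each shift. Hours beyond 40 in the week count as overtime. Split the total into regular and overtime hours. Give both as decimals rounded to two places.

Regular 40.00 hours, overtime 14.27 hours

Mon: 6:23 AM–5:43 PM = 11 h 20 min; less 30 min break → 10 h 50 min
Tue: 10:47 AM–7:48 PM = 9 h 1 min; less 30 min break → 8 h 31 min
Wed: 10:41 AM–7:25 PM = 8 h 44 min; less 30 min break → 8 h 14 min
Thu: 5:17 AM–5:00 PM = 11 h 43 min; less 30 min break → 11 h 13 min
Fri: 7:19 AM–4:41 PM = 9 h 22 min; less 30 min break → 8 h 52 min
Sat: 10:35 AM–5:41 PM = 7 h 6 min; less 30 min break → 6 h 36 min
Total worked: 54 h 16 min = 54.27 h.
Threshold 40 h → overtime 14 h 16 min, regular 40 h 0 min.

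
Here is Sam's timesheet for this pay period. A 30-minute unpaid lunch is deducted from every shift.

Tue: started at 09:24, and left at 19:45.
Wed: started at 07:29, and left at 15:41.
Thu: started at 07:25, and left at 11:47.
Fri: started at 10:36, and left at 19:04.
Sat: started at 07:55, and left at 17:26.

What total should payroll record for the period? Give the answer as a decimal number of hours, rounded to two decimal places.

Tue: 09:24–19:45 = 10 h 21 min; less 30 min break → 9 h 51 min
Wed: 07:29–15:41 = 8 h 12 min; less 30 min break → 7 h 42 min
Thu: 07:25–11:47 = 4 h 22 min; less 30 min break → 3 h 52 min
Fri: 10:36–19:04 = 8 h 28 min; less 30 min break → 7 h 58 min
Sat: 07:55–17:26 = 9 h 31 min; less 30 min break → 9 h 1 min
Total: 9 h 51 min + 7 h 42 min + 3 h 52 min + 7 h 58 min + 9 h 1 min = 38 h 24 min.

38.40 hours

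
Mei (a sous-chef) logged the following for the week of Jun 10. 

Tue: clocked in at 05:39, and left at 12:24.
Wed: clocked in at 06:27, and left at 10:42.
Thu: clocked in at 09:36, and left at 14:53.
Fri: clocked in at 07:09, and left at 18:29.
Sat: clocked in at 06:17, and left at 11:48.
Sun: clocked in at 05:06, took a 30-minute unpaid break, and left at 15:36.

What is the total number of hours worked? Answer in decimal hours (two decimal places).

Tue: 05:39–12:24 = 6 h 45 min
Wed: 06:27–10:42 = 4 h 15 min
Thu: 09:36–14:53 = 5 h 17 min
Fri: 07:09–18:29 = 11 h 20 min
Sat: 06:17–11:48 = 5 h 31 min
Sun: 05:06–15:36 = 10 h 30 min; less 30 min break → 10 h 0 min
Total: 6 h 45 min + 4 h 15 min + 5 h 17 min + 11 h 20 min + 5 h 31 min + 10 h 0 min = 43 h 8 min.

43.13 hours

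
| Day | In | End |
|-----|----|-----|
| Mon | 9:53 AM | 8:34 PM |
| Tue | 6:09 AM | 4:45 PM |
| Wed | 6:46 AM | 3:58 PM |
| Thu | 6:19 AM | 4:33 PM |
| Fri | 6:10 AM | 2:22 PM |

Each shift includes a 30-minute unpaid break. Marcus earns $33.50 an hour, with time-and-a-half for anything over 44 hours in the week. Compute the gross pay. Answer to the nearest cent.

$1595.44

Mon: 9:53 AM–8:34 PM = 10 h 41 min; less 30 min break → 10 h 11 min
Tue: 6:09 AM–4:45 PM = 10 h 36 min; less 30 min break → 10 h 6 min
Wed: 6:46 AM–3:58 PM = 9 h 12 min; less 30 min break → 8 h 42 min
Thu: 6:19 AM–4:33 PM = 10 h 14 min; less 30 min break → 9 h 44 min
Fri: 6:10 AM–2:22 PM = 8 h 12 min; less 30 min break → 7 h 42 min
Total worked: 46 h 25 min = 2785 min.
Regular 44 h 0 min = 2640 min at $33.50/h; overtime 2 h 25 min = 145 min at $50.25/h.
Pay = (2640 × $33.50 + 145 × $50.25) ÷ 60 = $1595.44.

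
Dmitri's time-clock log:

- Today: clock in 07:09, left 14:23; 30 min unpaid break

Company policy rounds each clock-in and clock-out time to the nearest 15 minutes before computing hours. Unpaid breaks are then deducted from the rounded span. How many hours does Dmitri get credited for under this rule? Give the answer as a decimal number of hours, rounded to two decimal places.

Today: in 07:09→07:15, out 14:23→14:30; 7 h 15 min − 30 min = 6 h 45 min

6.75 hours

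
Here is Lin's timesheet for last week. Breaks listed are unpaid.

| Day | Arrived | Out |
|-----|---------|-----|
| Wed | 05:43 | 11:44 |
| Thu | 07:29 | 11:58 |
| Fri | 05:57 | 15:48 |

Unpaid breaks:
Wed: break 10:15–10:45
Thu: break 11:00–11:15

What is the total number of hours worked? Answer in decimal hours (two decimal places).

19.60 hours

Wed: 05:43–11:44 = 6 h 1 min; less 30 min break → 5 h 31 min
Thu: 07:29–11:58 = 4 h 29 min; less 15 min break → 4 h 14 min
Fri: 05:57–15:48 = 9 h 51 min
Total: 5 h 31 min + 4 h 14 min + 9 h 51 min = 19 h 36 min.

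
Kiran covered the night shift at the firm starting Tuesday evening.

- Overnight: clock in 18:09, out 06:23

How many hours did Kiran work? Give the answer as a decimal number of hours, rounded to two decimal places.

Overnight: 18:09 → midnight = 5 h 51 min; midnight → 06:23 = 6 h 23 min; span 12 h 14 min

12.23 hours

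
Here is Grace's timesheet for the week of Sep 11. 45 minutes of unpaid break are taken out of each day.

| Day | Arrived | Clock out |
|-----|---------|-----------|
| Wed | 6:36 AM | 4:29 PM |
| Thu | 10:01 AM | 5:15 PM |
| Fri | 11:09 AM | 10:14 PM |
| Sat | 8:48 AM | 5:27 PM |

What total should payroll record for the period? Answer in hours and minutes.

33 h 51 min

Wed: 6:36 AM–4:29 PM = 9 h 53 min; less 45 min break → 9 h 8 min
Thu: 10:01 AM–5:15 PM = 7 h 14 min; less 45 min break → 6 h 29 min
Fri: 11:09 AM–10:14 PM = 11 h 5 min; less 45 min break → 10 h 20 min
Sat: 8:48 AM–5:27 PM = 8 h 39 min; less 45 min break → 7 h 54 min
Total: 9 h 8 min + 6 h 29 min + 10 h 20 min + 7 h 54 min = 33 h 51 min.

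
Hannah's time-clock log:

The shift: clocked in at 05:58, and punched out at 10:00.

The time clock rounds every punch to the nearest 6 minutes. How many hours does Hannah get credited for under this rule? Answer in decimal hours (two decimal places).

4.00 hours

The shift: in 05:58→06:00, out 10:00→10:00; 4 h 0 min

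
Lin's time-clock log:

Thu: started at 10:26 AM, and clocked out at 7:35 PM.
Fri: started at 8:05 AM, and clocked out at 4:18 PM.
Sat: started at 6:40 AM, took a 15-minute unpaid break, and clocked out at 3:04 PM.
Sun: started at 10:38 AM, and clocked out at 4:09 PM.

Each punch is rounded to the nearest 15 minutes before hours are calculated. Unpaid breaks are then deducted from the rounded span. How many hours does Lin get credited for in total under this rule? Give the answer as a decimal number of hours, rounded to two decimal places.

30.75 hours

Thu: in 10:26 AM→10:30 AM, out 7:35 PM→7:30 PM; 9 h 0 min
Fri: in 8:05 AM→8:00 AM, out 4:18 PM→4:15 PM; 8 h 15 min
Sat: in 6:40 AM→6:45 AM, out 3:04 PM→3:00 PM; 8 h 15 min − 15 min = 8 h 0 min
Sun: in 10:38 AM→10:45 AM, out 4:09 PM→4:15 PM; 5 h 30 min
Total credited: 30 h 45 min.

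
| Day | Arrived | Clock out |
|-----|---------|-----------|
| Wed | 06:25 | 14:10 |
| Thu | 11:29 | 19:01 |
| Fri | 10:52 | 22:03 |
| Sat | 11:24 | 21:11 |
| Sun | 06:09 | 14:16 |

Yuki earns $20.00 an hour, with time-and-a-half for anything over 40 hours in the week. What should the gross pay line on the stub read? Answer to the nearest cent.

Wed: 06:25–14:10 = 7 h 45 min
Thu: 11:29–19:01 = 7 h 32 min
Fri: 10:52–22:03 = 11 h 11 min
Sat: 11:24–21:11 = 9 h 47 min
Sun: 06:09–14:16 = 8 h 7 min
Total worked: 44 h 22 min = 2662 min.
Regular 40 h 0 min = 2400 min at $20.00/h; overtime 4 h 22 min = 262 min at $30.00/h.
Pay = (2400 × $20.00 + 262 × $30.00) ÷ 60 = $931.00.

$931.00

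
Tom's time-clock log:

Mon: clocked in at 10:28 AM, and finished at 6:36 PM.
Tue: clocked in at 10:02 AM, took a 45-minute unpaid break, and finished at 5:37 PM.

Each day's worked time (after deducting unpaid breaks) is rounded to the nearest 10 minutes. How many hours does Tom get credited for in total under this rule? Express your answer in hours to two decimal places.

15.00 hours

Mon: 10:28 AM–6:36 PM = 8 h 8 min → rounds to 8 h 10 min
Tue: 10:02 AM–5:37 PM = 7 h 35 min − 45 min = 6 h 50 min → rounds to 6 h 50 min
Total credited: 15 h 0 min.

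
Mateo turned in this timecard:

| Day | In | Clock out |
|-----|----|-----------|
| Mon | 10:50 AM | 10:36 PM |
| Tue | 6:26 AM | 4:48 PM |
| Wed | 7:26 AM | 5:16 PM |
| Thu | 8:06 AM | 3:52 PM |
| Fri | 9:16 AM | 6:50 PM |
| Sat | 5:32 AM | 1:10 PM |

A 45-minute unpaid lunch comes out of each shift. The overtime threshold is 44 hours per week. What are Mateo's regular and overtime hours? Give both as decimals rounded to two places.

Regular 44.00 hours, overtime 8.43 hours

Mon: 10:50 AM–10:36 PM = 11 h 46 min; less 45 min break → 11 h 1 min
Tue: 6:26 AM–4:48 PM = 10 h 22 min; less 45 min break → 9 h 37 min
Wed: 7:26 AM–5:16 PM = 9 h 50 min; less 45 min break → 9 h 5 min
Thu: 8:06 AM–3:52 PM = 7 h 46 min; less 45 min break → 7 h 1 min
Fri: 9:16 AM–6:50 PM = 9 h 34 min; less 45 min break → 8 h 49 min
Sat: 5:32 AM–1:10 PM = 7 h 38 min; less 45 min break → 6 h 53 min
Total worked: 52 h 26 min = 52.43 h.
Threshold 44 h → overtime 8 h 26 min, regular 44 h 0 min.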